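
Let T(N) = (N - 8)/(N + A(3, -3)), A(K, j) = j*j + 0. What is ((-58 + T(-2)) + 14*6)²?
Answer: 29584/49 ≈ 603.75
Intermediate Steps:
A(K, j) = j² (A(K, j) = j² + 0 = j²)
T(N) = (-8 + N)/(9 + N) (T(N) = (N - 8)/(N + (-3)²) = (-8 + N)/(N + 9) = (-8 + N)/(9 + N))
((-58 + T(-2)) + 14*6)² = ((-58 + (-8 - 2)/(9 - 2)) + 14*6)² = ((-58 - 10/7) + 84)² = (-416/7 + 84)² = (172/7)² = 29584/49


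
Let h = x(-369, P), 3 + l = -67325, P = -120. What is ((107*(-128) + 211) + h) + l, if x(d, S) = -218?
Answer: -81031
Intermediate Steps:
l = -67328 (l = -3 - 67325 = -67328)
h = -218
((107*(-128) + 211) + h) + l = ((107*(-128) + 211) - 218) - 67328 = ((-13696 + 211) - 218) - 67328 = (-13485 - 218) - 67328 = -13703 - 67328 = -81031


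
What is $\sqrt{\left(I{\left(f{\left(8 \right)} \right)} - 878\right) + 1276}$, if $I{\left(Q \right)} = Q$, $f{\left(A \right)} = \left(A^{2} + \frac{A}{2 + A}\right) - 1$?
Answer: $\frac{\sqrt{11545}}{5} \approx 21.49$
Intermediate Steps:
$f{\left(A \right)} = -1 + A^{2} + \frac{A}{2 + A}$ ($f{\left(A \right)} = \left(A^{2} + \frac{A}{2 + A}\right) - 1 = -1 + A^{2} + \frac{A}{2 + A}$)
$\sqrt{\left(I{\left(f{\left(8 \right)} \right)} - 878\right) + 1276} = \sqrt{\left(\frac{-2 + 8^{3} + 2 \cdot 8^{2}}{2 + 8} - 878\right) + 1276} = \sqrt{\left(\frac{-2 + 512 + 2 \cdot 64}{10} - 878\right) + 1276} = \sqrt{\left(\frac{-2 + 512 + 128}{10} - 878\right) + 1276} = \sqrt{\left(\frac{1}{10} \cdot 638 - 878\right) + 1276} = \sqrt{\left(\frac{319}{5} - 878\right) + 1276} = \sqrt{- \frac{4071}{5} + 1276} = \sqrt{\frac{2309}{5}} = \frac{\sqrt{11545}}{5}$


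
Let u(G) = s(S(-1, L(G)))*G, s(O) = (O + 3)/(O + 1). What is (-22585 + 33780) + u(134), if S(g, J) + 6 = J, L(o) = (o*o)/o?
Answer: 1461709/129 ≈ 11331.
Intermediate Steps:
L(o) = o (L(o) = o²/o = o)
S(g, J) = -6 + J
s(O) = (3 + O)/(1 + O)
u(G) = G*(-3 + G)/(-5 + G) (u(G) = ((3 + (-6 + G))/(1 + (-6 + G)))*G = ((-3 + G)/(-5 + G))*G = G*(-3 + G)/(-5 + G))
(-22585 + 33780) + u(134) = (-22585 + 33780) + 134*(-3 + 134)/(-5 + 134) = 11195 + 134*131/129 = 11195 + 134*(1/129)*131 = 11195 + 17554/129 = 1461709/129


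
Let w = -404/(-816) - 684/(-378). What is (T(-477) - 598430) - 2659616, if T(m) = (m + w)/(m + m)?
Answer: -1479491494829/454104 ≈ -3.2580e+6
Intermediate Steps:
w = 1097/476 (w = -404*(-1/816) - 684*(-1/378) = 101/204 + 38/21 = 1097/476 ≈ 2.3046)
T(m) = (1097/476 + m)/(2*m) (T(m) = (m + 1097/476)/(m + m) = (1097/476 + m)/((2*m)) = (1097/476 + m)*(1/(2*m)) = (1097/476 + m)/(2*m))
(T(-477) - 598430) - 2659616 = ((1/952)*(1097 + 476*(-477))/(-477) - 598430) - 2659616 = ((1/952)*(-1/477)*(1097 - 227052) - 598430) - 2659616 = ((1/952)*(-1/477)*(-225955) - 598430) - 2659616 = (225955/454104 - 598430) - 2659616 = -271749230765/454104 - 2659616 = -1479491494829/454104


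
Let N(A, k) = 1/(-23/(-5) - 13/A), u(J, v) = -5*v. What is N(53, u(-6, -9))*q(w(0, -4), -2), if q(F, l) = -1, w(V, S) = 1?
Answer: -265/1154 ≈ -0.22964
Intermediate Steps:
N(A, k) = 1/(23/5 - 13/A) (N(A, k) = 1/(-23*(-⅕) - 13/A) = 1/(23/5 - 13/A))
N(53, u(-6, -9))*q(w(0, -4), -2) = (5*53/(-65 + 23*53))*(-1) = (5*53/(-65 + 1219))*(-1) = (5*53/1154)*(-1) = (5*53*(1/1154))*(-1) = (265/1154)*(-1) = -265/1154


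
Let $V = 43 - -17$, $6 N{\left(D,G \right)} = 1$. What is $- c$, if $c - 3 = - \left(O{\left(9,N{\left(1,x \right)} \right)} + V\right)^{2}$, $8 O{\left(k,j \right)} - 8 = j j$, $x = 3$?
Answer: $\frac{308420929}{82944} \approx 3718.4$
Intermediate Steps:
$N{\left(D,G \right)} = \frac{1}{6}$ ($N{\left(D,G \right)} = \frac{1}{6} \cdot 1 = \frac{1}{6}$)
$V = 60$ ($V = 43 + 17 = 60$)
$O{\left(k,j \right)} = 1 + \frac{j^{2}}{8}$ ($O{\left(k,j \right)} = 1 + \frac{j j}{8} = 1 + \frac{j^{2}}{8}$)
$c = - \frac{308420929}{82944}$ ($c = 3 - \left(\left(1 + \frac{1}{8 \cdot 36}\right) + 60\right)^{2} = 3 - \left(\left(1 + \frac{1}{8} \cdot \frac{1}{36}\right) + 60\right)^{2} = 3 - \left(\left(1 + \frac{1}{288}\right) + 60\right)^{2} = 3 - \left(\frac{289}{288} + 60\right)^{2} = 3 - \left(\frac{17569}{288}\right)^{2} = 3 - \frac{308669761}{82944} = - \frac{308420929}{82944} \approx -3718.4$)
$- c = \left(-1\right) \left(- \frac{308420929}{82944}\right) = \frac{308420929}{82944}$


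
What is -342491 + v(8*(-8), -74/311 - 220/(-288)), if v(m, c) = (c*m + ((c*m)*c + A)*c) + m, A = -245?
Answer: -30061925152574143/87713953596 ≈ -3.4273e+5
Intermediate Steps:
v(m, c) = m + c*m + c*(-245 + m*c**2) (v(m, c) = (c*m + ((c*m)*c - 245)*c) + m = (c*m + (m*c**2 - 245)*c) + m = (c*m + (-245 + m*c**2)*c) + m = (c*m + c*(-245 + m*c**2)) + m = m + c*m + c*(-245 + m*c**2))
-342491 + v(8*(-8), -74/311 - 220/(-288)) = -342491 + (8*(-8) - 245*(-74/311 - 220/(-288)) + (-74/311 - 220/(-288))*(8*(-8)) + (8*(-8))*(-74/311 - 220/(-288))**3) = -342491 + (-64 - 245*(-74*1/311 - 220*(-1/288)) + (-74*1/311 - 220*(-1/288))*(-64) - 64*(-74*1/311 - 220*(-1/288))**3) = -342491 + (-64 - 245*(-74/311 + 55/72) + (-74/311 + 55/72)*(-64) - 64*(-74/311 + 55/72)**3) = -342491 + (-64 - 245*11777/22392 + (11777/22392)*(-64) - 64*(11777/22392)**3) = -342491 + (-64 - 2885365/22392 - 94216/2799 - 64*1633443154433/11227386060288) = -342491 + (-64 - 2885365/22392 - 94216/2799 - 1633443154433/175427907192) = -342491 - 20685471526507/87713953596 = -30061925152574143/87713953596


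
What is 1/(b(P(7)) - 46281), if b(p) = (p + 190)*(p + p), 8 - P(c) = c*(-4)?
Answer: -1/30009 ≈ -3.3323e-5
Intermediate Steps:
P(c) = 8 + 4*c (P(c) = 8 - c*(-4) = 8 - (-4)*c = 8 + 4*c)
b(p) = 2*p*(190 + p) (b(p) = (190 + p)*(2*p) = 2*p*(190 + p))
1/(b(P(7)) - 46281) = 1/(2*(8 + 4*7)*(190 + (8 + 4*7)) - 46281) = 1/(2*(8 + 28)*(190 + (8 + 28)) - 46281) = 1/(2*36*(190 + 36) - 46281) = 1/(2*36*226 - 46281) = 1/(16272 - 46281) = 1/(-30009) = -1/30009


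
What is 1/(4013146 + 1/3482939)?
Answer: 3482939/13977542716095 ≈ 2.4918e-7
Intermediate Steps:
1/(4013146 + 1/3482939) = 1/(13977542716095/3482939) = 3482939/13977542716095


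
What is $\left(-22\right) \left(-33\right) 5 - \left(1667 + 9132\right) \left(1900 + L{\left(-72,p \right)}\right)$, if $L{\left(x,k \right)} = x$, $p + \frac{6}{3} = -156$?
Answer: $-19736942$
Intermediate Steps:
$p = -158$ ($p = -2 - 156 = -158$)
$\left(-22\right) \left(-33\right) 5 - \left(1667 + 9132\right) \left(1900 + L{\left(-72,p \right)}\right) = \left(-22\right) \left(-33\right) 5 - \left(1667 + 9132\right) \left(1900 - 72\right) = 726 \cdot 5 - 10799 \cdot 1828 = 3630 - 19740572 = -19736942$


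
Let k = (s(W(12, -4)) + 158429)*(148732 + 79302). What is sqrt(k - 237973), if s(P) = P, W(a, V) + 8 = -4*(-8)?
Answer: sqrt(36132433429) ≈ 1.9009e+5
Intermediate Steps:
W(a, V) = 24 (W(a, V) = -8 - 4*(-8) = -8 + 32 = 24)
k = 36132671402 (k = (24 + 158429)*(148732 + 79302) = 158453*228034 = 36132671402)
sqrt(k - 237973) = sqrt(36132671402 - 237973) = sqrt(36132433429)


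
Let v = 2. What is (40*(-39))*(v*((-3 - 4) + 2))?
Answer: 15600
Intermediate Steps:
(40*(-39))*(v*((-3 - 4) + 2)) = (40*(-39))*(2*((-3 - 4) + 2)) = -3120*(-7 + 2) = -3120*(-5) = -1560*(-10) = 15600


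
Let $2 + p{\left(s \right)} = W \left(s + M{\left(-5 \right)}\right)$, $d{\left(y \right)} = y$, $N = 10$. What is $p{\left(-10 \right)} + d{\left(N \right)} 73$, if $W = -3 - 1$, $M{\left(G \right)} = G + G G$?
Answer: $688$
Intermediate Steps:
$M{\left(G \right)} = G + G^{2}$
$W = -4$
$p{\left(s \right)} = -82 - 4 s$ ($p{\left(s \right)} = -2 - 4 \left(s - 5 \left(1 - 5\right)\right) = -2 - 4 \left(s - -20\right) = -2 - 4 \left(s + 20\right) = -2 - 4 \left(20 + s\right) = -2 - \left(80 + 4 s\right) = -82 - 4 s$)
$p{\left(-10 \right)} + d{\left(N \right)} 73 = \left(-82 - -40\right) + 10 \cdot 73 = \left(-82 + 40\right) + 730 = -42 + 730 = 688$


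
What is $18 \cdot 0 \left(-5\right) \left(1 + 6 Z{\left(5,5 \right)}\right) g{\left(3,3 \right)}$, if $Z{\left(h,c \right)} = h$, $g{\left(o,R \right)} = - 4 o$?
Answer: $0$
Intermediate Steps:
$18 \cdot 0 \left(-5\right) \left(1 + 6 Z{\left(5,5 \right)}\right) g{\left(3,3 \right)} = 18 \cdot 0 \left(-5\right) \left(1 + 6 \cdot 5\right) \left(\left(-4\right) 3\right) = 18 \cdot 0 \left(1 + 30\right) \left(-12\right) = 18 \cdot 0 \cdot 31 \left(-12\right) = 18 \cdot 0 \left(-12\right) = 0 \left(-12\right) = 0$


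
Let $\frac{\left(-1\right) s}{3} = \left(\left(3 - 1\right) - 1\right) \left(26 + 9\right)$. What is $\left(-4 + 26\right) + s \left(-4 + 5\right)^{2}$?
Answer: $-83$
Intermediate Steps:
$s = -105$ ($s = - 3 \left(\left(3 - 1\right) - 1\right) \left(26 + 9\right) = - 3 \left(2 - 1\right) 35 = - 3 \cdot 1 \cdot 35 = \left(-3\right) 35 = -105$)
$\left(-4 + 26\right) + s \left(-4 + 5\right)^{2} = \left(-4 + 26\right) - 105 \left(-4 + 5\right)^{2} = 22 - 105 \cdot 1^{2} = 22 - 105 = -83$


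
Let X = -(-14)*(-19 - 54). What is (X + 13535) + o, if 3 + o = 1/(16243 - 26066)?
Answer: 122885729/9823 ≈ 12510.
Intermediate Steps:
X = -1022 (X = -(-14)*(-73) = -1*1022 = -1022)
o = -29470/9823 (o = -3 + 1/(16243 - 26066) = -3 + 1/(-9823) = -3 - 1/9823 = -29470/9823 ≈ -3.0001)
(X + 13535) + o = (-1022 + 13535) - 29470/9823 = 12513 - 29470/9823 = 122885729/9823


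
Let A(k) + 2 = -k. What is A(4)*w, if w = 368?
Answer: -2208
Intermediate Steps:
A(k) = -2 - k
A(4)*w = (-2 - 1*4)*368 = (-2 - 4)*368 = -6*368 = -2208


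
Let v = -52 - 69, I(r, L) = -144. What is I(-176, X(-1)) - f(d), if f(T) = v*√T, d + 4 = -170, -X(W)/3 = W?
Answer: -144 + 121*I*√174 ≈ -144.0 + 1596.1*I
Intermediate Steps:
X(W) = -3*W
d = -174 (d = -4 - 170 = -174)
v = -121
f(T) = -121*√T
I(-176, X(-1)) - f(d) = -144 - (-121)*√(-174) = -144 - (-121)*I*√174 = -144 + 121*I*√174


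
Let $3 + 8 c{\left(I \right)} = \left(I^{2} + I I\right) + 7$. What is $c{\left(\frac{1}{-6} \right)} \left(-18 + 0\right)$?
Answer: $- \frac{73}{8} \approx -9.125$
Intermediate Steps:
$c{\left(I \right)} = \frac{1}{2} + \frac{I^{2}}{4}$ ($c{\left(I \right)} = - \frac{3}{8} + \frac{\left(I^{2} + I I\right) + 7}{8} = - \frac{3}{8} + \frac{\left(I^{2} + I^{2}\right) + 7}{8} = - \frac{3}{8} + \frac{2 I^{2} + 7}{8} = - \frac{3}{8} + \frac{7 + 2 I^{2}}{8} = - \frac{3}{8} + \left(\frac{7}{8} + \frac{I^{2}}{4}\right) = \frac{1}{2} + \frac{I^{2}}{4}$)
$c{\left(\frac{1}{-6} \right)} \left(-18 + 0\right) = \left(\frac{1}{2} + \frac{\left(\frac{1}{-6}\right)^{2}}{4}\right) \left(-18 + 0\right) = \left(\frac{1}{2} + \frac{\left(- \frac{1}{6}\right)^{2}}{4}\right) \left(-18\right) = \left(\frac{1}{2} + \frac{1}{4} \cdot \frac{1}{36}\right) \left(-18\right) = \left(\frac{1}{2} + \frac{1}{144}\right) \left(-18\right) = \frac{73}{144} \left(-18\right) = - \frac{73}{8}$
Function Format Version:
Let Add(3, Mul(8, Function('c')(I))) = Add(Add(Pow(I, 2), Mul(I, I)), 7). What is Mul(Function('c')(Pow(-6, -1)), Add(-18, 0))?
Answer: Rational(-73, 8) ≈ -9.1250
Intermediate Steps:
Function('c')(I) = Add(Rational(1, 2), Mul(Rational(1, 4), Pow(I, 2))) (Function('c')(I) = Add(Rational(-3, 8), Mul(Rational(1, 8), Add(Add(Pow(I, 2), Mul(I, I)), 7))) = Add(Rational(-3, 8), Mul(Rational(1, 8), Add(Add(Pow(I, 2), Pow(I, 2)), 7))) = Add(Rational(-3, 8), Mul(Rational(1, 8), Add(Mul(2, Pow(I, 2)), 7))) = Add(Rational(-3, 8), Mul(Rational(1, 8), Add(7, Mul(2, Pow(I, 2))))) = Add(Rational(-3, 8), Add(Rational(7, 8), Mul(Rational(1, 4), Pow(I, 2)))) = Add(Rational(1, 2), Mul(Rational(1, 4), Pow(I, 2))))
Mul(Function('c')(Pow(-6, -1)), Add(-18, 0)) = Mul(Add(Rational(1, 2), Mul(Rational(1, 4), Pow(Pow(-6, -1), 2))), Add(-18, 0)) = Mul(Add(Rational(1, 2), Mul(Rational(1, 4), Pow(Rational(-1, 6), 2))), -18) = Mul(Add(Rational(1, 2), Mul(Rational(1, 4), Rational(1, 36))), -18) = Mul(Add(Rational(1, 2), Rational(1, 144)), -18) = Mul(Rational(73, 144), -18) = Rational(-73, 8)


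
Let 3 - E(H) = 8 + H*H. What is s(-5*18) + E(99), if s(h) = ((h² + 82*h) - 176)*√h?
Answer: -9806 + 1632*I*√10 ≈ -9806.0 + 5160.8*I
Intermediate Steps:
E(H) = -5 - H² (E(H) = 3 - (8 + H*H) = 3 - (8 + H²) = 3 + (-8 - H²) = -5 - H²)
s(h) = √h*(-176 + h² + 82*h) (s(h) = (-176 + h² + 82*h)*√h = √h*(-176 + h² + 82*h))
s(-5*18) + E(99) = √(-5*18)*(-176 + (-5*18)² + 82*(-5*18)) + (-5 - 1*99²) = √(-90)*(-176 + (-90)² + 82*(-90)) + (-5 - 1*9801) = (3*I*√10)*(-176 + 8100 - 7380) + (-5 - 9801) = (3*I*√10)*544 - 9806 = 1632*I*√10 - 9806 = -9806 + 1632*I*√10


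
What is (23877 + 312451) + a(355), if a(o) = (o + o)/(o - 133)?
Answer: 37332763/111 ≈ 3.3633e+5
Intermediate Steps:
a(o) = 2*o/(-133 + o) (a(o) = (2*o)/(-133 + o) = 2*o/(-133 + o))
(23877 + 312451) + a(355) = (23877 + 312451) + 2*355/(-133 + 355) = 336328 + 2*355/222 = 336328 + 2*355*(1/222) = 336328 + 355/111 = 37332763/111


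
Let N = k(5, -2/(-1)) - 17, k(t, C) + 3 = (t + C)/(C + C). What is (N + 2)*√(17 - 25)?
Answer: -65*I*√2/2 ≈ -45.962*I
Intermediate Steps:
k(t, C) = -3 + (C + t)/(2*C) (k(t, C) = -3 + (t + C)/(C + C) = -3 + (C + t)/((2*C)) = -3 + (C + t)*(1/(2*C)) = -3 + (C + t)/(2*C))
N = -73/4 (N = (5 - (-10)/(-1))/(2*((-2/(-1)))) - 17 = (5 - (-10)*(-1))/(2*((-2*(-1)))) - 17 = (½)*(5 - 5*2)/2 - 17 = (½)*(½)*(5 - 10) - 17 = (½)*(½)*(-5) - 17 = -5/4 - 17 = -73/4 ≈ -18.250)
(N + 2)*√(17 - 25) = (-73/4 + 2)*√(17 - 25) = -65*I*√2/2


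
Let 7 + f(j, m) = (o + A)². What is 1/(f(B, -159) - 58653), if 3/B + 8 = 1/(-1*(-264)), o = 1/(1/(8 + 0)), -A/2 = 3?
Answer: -1/58656 ≈ -1.7049e-5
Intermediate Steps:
A = -6 (A = -2*3 = -6)
o = 8 (o = 1/(1/8) = 1/(⅛) = 8)
B = -792/2111 (B = 3/(-8 + 1/(-1*(-264))) = 3/(-8 + 1/264) = 3/(-2111/264) = 3*(-264/2111) = -792/2111 ≈ -0.37518)
f(j, m) = -3 (f(j, m) = -7 + (8 - 6)² = -7 + 2² = -7 + 4 = -3)
1/(f(B, -159) - 58653) = 1/(-3 - 58653) = 1/(-58656) = -1/58656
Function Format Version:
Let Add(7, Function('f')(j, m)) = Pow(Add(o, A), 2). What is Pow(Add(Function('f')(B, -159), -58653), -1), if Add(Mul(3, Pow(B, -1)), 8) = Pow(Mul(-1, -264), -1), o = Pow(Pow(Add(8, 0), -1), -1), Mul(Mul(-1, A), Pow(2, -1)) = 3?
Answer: Rational(-1, 58656) ≈ -1.7049e-5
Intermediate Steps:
A = -6 (A = Mul(-2, 3) = -6)
o = 8 (o = Pow(Pow(8, -1), -1) = Pow(Rational(1, 8), -1) = 8)
B = Rational(-792, 2111) (B = Mul(3, Pow(Add(-8, Pow(Mul(-1, -264), -1)), -1)) = Mul(3, Pow(Add(-8, Pow(264, -1)), -1)) = Mul(3, Pow(Add(-8, Rational(1, 264)), -1)) = Mul(3, Pow(Rational(-2111, 264), -1)) = Mul(3, Rational(-264, 2111)) = Rational(-792, 2111) ≈ -0.37518)
Function('f')(j, m) = -3 (Function('f')(j, m) = Add(-7, Pow(Add(8, -6), 2)) = Add(-7, Pow(2, 2)) = Add(-7, 4) = -3)
Pow(Add(Function('f')(B, -159), -58653), -1) = Pow(Add(-3, -58653), -1) = Pow(-58656, -1) = Rational(-1, 58656)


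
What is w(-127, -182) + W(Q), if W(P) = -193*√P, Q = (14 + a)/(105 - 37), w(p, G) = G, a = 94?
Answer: -182 - 579*√51/17 ≈ -425.23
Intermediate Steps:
Q = 27/17 (Q = (14 + 94)/(105 - 37) = 108/68 = 108*(1/68) = 27/17 ≈ 1.5882)
w(-127, -182) + W(Q) = -182 - 579*√51/17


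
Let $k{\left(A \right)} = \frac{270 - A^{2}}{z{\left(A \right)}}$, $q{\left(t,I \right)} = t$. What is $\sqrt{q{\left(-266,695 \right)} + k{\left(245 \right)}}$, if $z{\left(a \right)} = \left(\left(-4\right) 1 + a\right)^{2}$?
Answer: $\frac{i \sqrt{15509301}}{241} \approx 16.341 i$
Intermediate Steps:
$z{\left(a \right)} = \left(-4 + a\right)^{2}$
$k{\left(A \right)} = \frac{270 - A^{2}}{\left(-4 + A\right)^{2}}$
$\sqrt{q{\left(-266,695 \right)} + k{\left(245 \right)}} = \sqrt{-266 + \frac{270 - 245^{2}}{\left(-4 + 245\right)^{2}}} = \sqrt{-266 + \frac{270 - 60025}{58081}} = \sqrt{-266 + \frac{1}{58081} \left(-59755\right)} = \sqrt{-266 - \frac{59755}{58081}} = \sqrt{- \frac{15509301}{58081}} = \frac{i \sqrt{15509301}}{241}$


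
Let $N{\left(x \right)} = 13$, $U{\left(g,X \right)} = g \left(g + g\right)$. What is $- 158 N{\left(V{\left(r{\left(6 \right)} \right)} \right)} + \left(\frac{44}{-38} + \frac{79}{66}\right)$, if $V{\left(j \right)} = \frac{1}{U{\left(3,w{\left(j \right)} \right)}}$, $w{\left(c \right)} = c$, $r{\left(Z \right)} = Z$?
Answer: $- \frac{2575667}{1254} \approx -2054.0$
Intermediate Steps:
$U{\left(g,X \right)} = 2 g^{2}$ ($U{\left(g,X \right)} = g 2 g = 2 g^{2}$)
$V{\left(j \right)} = \frac{1}{18}$ ($V{\left(j \right)} = \frac{1}{2 \cdot 3^{2}} = \frac{1}{2 \cdot 9} = \frac{1}{18}$)
$- 158 N{\left(V{\left(r{\left(6 \right)} \right)} \right)} + \left(\frac{44}{-38} + \frac{79}{66}\right) = \left(-158\right) 13 + \left(\frac{44}{-38} + \frac{79}{66}\right) = -2054 + \left(44 \left(- \frac{1}{38}\right) + 79 \cdot \frac{1}{66}\right) = -2054 + \left(- \frac{22}{19} + \frac{79}{66}\right) = -2054 + \frac{49}{1254} = - \frac{2575667}{1254}$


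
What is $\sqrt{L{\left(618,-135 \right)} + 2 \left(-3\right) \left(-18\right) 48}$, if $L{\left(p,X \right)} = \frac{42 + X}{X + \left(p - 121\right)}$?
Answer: $\frac{\sqrt{679298430}}{362} \approx 71.998$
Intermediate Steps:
$L{\left(p,X \right)} = \frac{42 + X}{-121 + X + p}$ ($L{\left(p,X \right)} = \frac{42 + X}{X + \left(-121 + p\right)} = \frac{42 + X}{-121 + X + p}$)
$\sqrt{L{\left(618,-135 \right)} + 2 \left(-3\right) \left(-18\right) 48} = \sqrt{\frac{42 - 135}{-121 - 135 + 618} + 2 \left(-3\right) \left(-18\right) 48} = \sqrt{\frac{1}{362} \left(-93\right) + \left(-6\right) \left(-18\right) 48} = \sqrt{\frac{1}{362} \left(-93\right) + 108 \cdot 48} = \sqrt{- \frac{93}{362} + 5184} = \sqrt{\frac{1876515}{362}} = \frac{\sqrt{679298430}}{362}$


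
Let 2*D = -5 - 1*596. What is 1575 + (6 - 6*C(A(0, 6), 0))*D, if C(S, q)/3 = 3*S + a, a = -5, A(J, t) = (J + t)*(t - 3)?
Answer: 264813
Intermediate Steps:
A(J, t) = (-3 + t)*(J + t) (A(J, t) = (J + t)*(-3 + t) = (-3 + t)*(J + t))
C(S, q) = -15 + 9*S (C(S, q) = 3*(3*S - 5) = 3*(-5 + 3*S) = -15 + 9*S)
D = -601/2 (D = (-5 - 1*596)/2 = (-5 - 596)/2 = (½)*(-601) = -601/2 ≈ -300.50)
1575 + (6 - 6*C(A(0, 6), 0))*D = 1575 + (6 - 6*(-15 + 9*(6² - 3*0 - 3*6 + 0*6)))*(-601/2) = 1575 + (6 - 6*(-15 + 9*(36 + 0 - 18 + 0)))*(-601/2) = 1575 + (6 - 6*(-15 + 9*18))*(-601/2) = 1575 + (6 - 6*(-15 + 162))*(-601/2) = 1575 + (6 - 6*147)*(-601/2) = 1575 + (6 - 882)*(-601/2) = 1575 - 876*(-601/2) = 1575 + 263238 = 264813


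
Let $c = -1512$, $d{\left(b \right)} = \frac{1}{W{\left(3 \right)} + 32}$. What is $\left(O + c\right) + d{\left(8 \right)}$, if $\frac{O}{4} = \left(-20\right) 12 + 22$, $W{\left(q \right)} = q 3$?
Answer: $- \frac{97743}{41} \approx -2384.0$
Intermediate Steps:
$W{\left(q \right)} = 3 q$
$d{\left(b \right)} = \frac{1}{41}$ ($d{\left(b \right)} = \frac{1}{3 \cdot 3 + 32} = \frac{1}{9 + 32} = \frac{1}{41}$)
$O = -872$ ($O = 4 \left(\left(-20\right) 12 + 22\right) = 4 \left(-240 + 22\right) = 4 \left(-218\right) = -872$)
$\left(O + c\right) + d{\left(8 \right)} = \left(-872 - 1512\right) + \frac{1}{41} = -2384 + \frac{1}{41} = - \frac{97743}{41}$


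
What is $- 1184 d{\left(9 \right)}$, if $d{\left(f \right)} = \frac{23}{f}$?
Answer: $- \frac{27232}{9} \approx -3025.8$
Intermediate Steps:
$- 1184 d{\left(9 \right)} = - 1184 \cdot \frac{23}{9} = - 1184 \cdot 23 \cdot \frac{1}{9} = \left(-1184\right) \frac{23}{9} = - \frac{27232}{9}$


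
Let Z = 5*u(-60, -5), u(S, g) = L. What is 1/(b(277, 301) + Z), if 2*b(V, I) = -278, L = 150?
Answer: 1/611 ≈ 0.0016367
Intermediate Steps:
u(S, g) = 150
Z = 750 (Z = 5*150 = 750)
b(V, I) = -139 (b(V, I) = (½)*(-278) = -139)
1/(b(277, 301) + Z) = 1/(-139 + 750) = 1/611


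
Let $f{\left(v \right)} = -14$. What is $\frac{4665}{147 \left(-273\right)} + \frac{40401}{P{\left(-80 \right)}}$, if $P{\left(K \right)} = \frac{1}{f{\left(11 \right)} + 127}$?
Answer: $\frac{61070190446}{13377} \approx 4.5653 \cdot 10^{6}$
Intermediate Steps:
$P{\left(K \right)} = \frac{1}{113}$ ($P{\left(K \right)} = \frac{1}{-14 + 127} = \frac{1}{113}$)
$\frac{4665}{147 \left(-273\right)} + \frac{40401}{P{\left(-80 \right)}} = \frac{4665}{147 \left(-273\right)} + 40401 \frac{1}{\frac{1}{113}} = \frac{4665}{-40131} + 40401 \cdot 113 = 4665 \left(- \frac{1}{40131}\right) + 4565313 = - \frac{1555}{13377} + 4565313 = \frac{61070190446}{13377}$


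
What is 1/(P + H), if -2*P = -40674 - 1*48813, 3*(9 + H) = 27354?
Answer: 2/107705 ≈ 1.8569e-5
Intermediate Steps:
H = 9109 (H = -9 + (1/3)*27354 = -9 + 9118 = 9109)
P = 89487/2 (P = -(-40674 - 1*48813)/2 = -(-40674 - 48813)/2 = -1/2*(-89487) = 89487/2 ≈ 44744.)
1/(P + H) = 1/(89487/2 + 9109) = 1/(107705/2) = 2/107705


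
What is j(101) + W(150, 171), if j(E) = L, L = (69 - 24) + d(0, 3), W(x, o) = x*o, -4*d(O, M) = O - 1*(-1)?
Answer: 102779/4 ≈ 25695.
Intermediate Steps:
d(O, M) = -1/4 - O/4 (d(O, M) = -(O - 1*(-1))/4 = -(O + 1)/4 = -(1 + O)/4 = -1/4 - O/4)
W(x, o) = o*x
L = 179/4 (L = (69 - 24) + (-1/4 - 1/4*0) = 45 + (-1/4 + 0) = 45 - 1/4 = 179/4 ≈ 44.750)
j(E) = 179/4
j(101) + W(150, 171) = 179/4 + 171*150 = 179/4 + 25650 = 102779/4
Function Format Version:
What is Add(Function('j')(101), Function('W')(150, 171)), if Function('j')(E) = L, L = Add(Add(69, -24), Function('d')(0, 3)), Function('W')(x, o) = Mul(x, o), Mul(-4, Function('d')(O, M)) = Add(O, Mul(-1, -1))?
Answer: Rational(102779, 4) ≈ 25695.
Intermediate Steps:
Function('d')(O, M) = Add(Rational(-1, 4), Mul(Rational(-1, 4), O)) (Function('d')(O, M) = Mul(Rational(-1, 4), Add(O, Mul(-1, -1))) = Mul(Rational(-1, 4), Add(O, 1)) = Mul(Rational(-1, 4), Add(1, O)) = Add(Rational(-1, 4), Mul(Rational(-1, 4), O)))
Function('W')(x, o) = Mul(o, x)
L = Rational(179, 4) (L = Add(Add(69, -24), Add(Rational(-1, 4), Mul(Rational(-1, 4), 0))) = Add(45, Add(Rational(-1, 4), 0)) = Add(45, Rational(-1, 4)) = Rational(179, 4) ≈ 44.750)
Function('j')(E) = Rational(179, 4)
Add(Function('j')(101), Function('W')(150, 171)) = Add(Rational(179, 4), Mul(171, 150)) = Add(Rational(179, 4), 25650) = Rational(102779, 4)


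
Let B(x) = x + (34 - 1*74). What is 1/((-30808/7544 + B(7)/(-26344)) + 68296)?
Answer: 24842392/1696534584407 ≈ 1.4643e-5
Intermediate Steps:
B(x) = -40 + x (B(x) = x + (34 - 74) = x - 40 = -40 + x)
1/((-30808/7544 + B(7)/(-26344)) + 68296) = 1/((-30808/7544 + (-40 + 7)/(-26344)) + 68296) = 1/((-30808*1/7544 - 33*(-1/26344)) + 68296) = 1/((-3851/943 + 33/26344) + 68296) = 1/(-101419625/24842392 + 68296) = 1/(1696534584407/24842392) = 24842392/1696534584407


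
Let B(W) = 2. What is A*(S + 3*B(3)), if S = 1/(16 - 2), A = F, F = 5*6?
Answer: 1275/7 ≈ 182.14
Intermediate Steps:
F = 30
A = 30
S = 1/14 ≈ 0.071429
A*(S + 3*B(3)) = 30*(1/14 + 3*2) = 30*(1/14 + 6) = 30*(85/14) = 1275/7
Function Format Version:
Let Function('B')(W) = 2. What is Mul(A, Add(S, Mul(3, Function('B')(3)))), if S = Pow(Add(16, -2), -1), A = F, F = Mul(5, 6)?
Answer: Rational(1275, 7) ≈ 182.14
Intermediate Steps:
F = 30
A = 30
S = Rational(1, 14) (S = Pow(14, -1) = Rational(1, 14) ≈ 0.071429)
Mul(A, Add(S, Mul(3, Function('B')(3)))) = Mul(30, Add(Rational(1, 14), Mul(3, 2))) = Mul(30, Add(Rational(1, 14), 6)) = Mul(30, Rational(85, 14)) = Rational(1275, 7)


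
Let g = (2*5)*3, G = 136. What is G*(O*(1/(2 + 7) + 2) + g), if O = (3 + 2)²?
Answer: 101320/9 ≈ 11258.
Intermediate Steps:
O = 25 (O = 5² = 25)
g = 30 (g = 10*3 = 30)
G*(O*(1/(2 + 7) + 2) + g) = 136*(25*(1/(2 + 7) + 2) + 30) = 136*(25*(1/9 + 2) + 30) = 136*(25*(⅑ + 2) + 30) = 136*(25*(19/9) + 30) = 136*(475/9 + 30) = 136*(745/9) = 101320/9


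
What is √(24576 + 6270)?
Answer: √30846 ≈ 175.63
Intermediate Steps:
√(24576 + 6270) = √30846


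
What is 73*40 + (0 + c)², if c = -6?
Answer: 2956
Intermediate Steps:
73*40 + (0 + c)² = 73*40 + (0 - 6)² = 2920 + (-6)² = 2920 + 36 = 2956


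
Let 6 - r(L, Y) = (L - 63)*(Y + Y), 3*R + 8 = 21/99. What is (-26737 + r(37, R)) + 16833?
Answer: -993266/99 ≈ -10033.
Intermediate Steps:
R = -257/99 (R = -8/3 + (21/99)/3 = -8/3 + (21*(1/99))/3 = -8/3 + (⅓)*(7/33) = -8/3 + 7/99 = -257/99 ≈ -2.5960)
r(L, Y) = 6 - 2*Y*(-63 + L) (r(L, Y) = 6 - (L - 63)*(Y + Y) = 6 - (-63 + L)*2*Y = 6 - 2*Y*(-63 + L))
(-26737 + r(37, R)) + 16833 = (-26737 + (6 + 126*(-257/99) - 2*37*(-257/99))) + 16833 = (-26737 + (6 - 3598/11 + 19018/99)) + 16833 = (-26737 - 12770/99) + 16833 = -2659733/99 + 16833 = -993266/99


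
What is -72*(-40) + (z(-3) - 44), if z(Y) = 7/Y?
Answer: 8501/3 ≈ 2833.7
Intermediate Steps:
-72*(-40) + (z(-3) - 44) = -72*(-40) + (7/(-3) - 44) = 2880 + (7*(-⅓) - 44) = 2880 + (-7/3 - 44) = 2880 - 139/3 = 8501/3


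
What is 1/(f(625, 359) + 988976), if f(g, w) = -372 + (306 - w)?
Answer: 1/988551 ≈ 1.0116e-6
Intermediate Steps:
f(g, w) = -66 - w
1/(f(625, 359) + 988976) = 1/((-66 - 1*359) + 988976) = 1/((-66 - 359) + 988976) = 1/(-425 + 988976) = 1/988551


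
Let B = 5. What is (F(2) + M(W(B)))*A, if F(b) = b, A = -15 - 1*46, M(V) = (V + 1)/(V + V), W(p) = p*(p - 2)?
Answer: -2318/15 ≈ -154.53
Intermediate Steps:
W(p) = p*(-2 + p)
M(V) = (1 + V)/(2*V) (M(V) = (1 + V)/((2*V)) = (1 + V)*(1/(2*V)) = (1 + V)/(2*V))
A = -61 (A = -15 - 46 = -61)
(F(2) + M(W(B)))*A = (2 + (1 + 5*(-2 + 5))/(2*((5*(-2 + 5)))))*(-61) = (2 + (1 + 5*3)/(2*((5*3))))*(-61) = (2 + (½)*(1 + 15)/15)*(-61) = (2 + (½)*(1/15)*16)*(-61) = (2 + 8/15)*(-61) = (38/15)*(-61) = -2318/15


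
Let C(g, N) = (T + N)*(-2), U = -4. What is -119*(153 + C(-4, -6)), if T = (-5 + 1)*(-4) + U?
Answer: -16779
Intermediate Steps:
T = 12 (T = (-5 + 1)*(-4) - 4 = -4*(-4) - 4 = 16 - 4 = 12)
C(g, N) = -24 - 2*N (C(g, N) = (12 + N)*(-2) = -24 - 2*N)
-119*(153 + C(-4, -6)) = -119*(153 + (-24 - 2*(-6))) = -119*(153 + (-24 + 12)) = -119*(153 - 12) = -119*141 = -16779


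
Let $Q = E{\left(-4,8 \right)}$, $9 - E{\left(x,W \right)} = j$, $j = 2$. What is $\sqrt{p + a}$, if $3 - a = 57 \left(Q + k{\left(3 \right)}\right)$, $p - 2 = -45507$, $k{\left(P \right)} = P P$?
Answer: $i \sqrt{46414} \approx 215.44 i$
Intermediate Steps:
$E{\left(x,W \right)} = 7$ ($E{\left(x,W \right)} = 9 - 2 = 7$)
$Q = 7$
$k{\left(P \right)} = P^{2}$
$p = -45505$ ($p = 2 - 45507 = -45505$)
$a = -909$ ($a = 3 - 57 \left(7 + 3^{2}\right) = 3 - 57 \left(7 + 9\right) = 3 - 57 \cdot 16 = 3 - 912 = -909$)
$\sqrt{p + a} = \sqrt{-45505 - 909} = \sqrt{-46414} = i \sqrt{46414}$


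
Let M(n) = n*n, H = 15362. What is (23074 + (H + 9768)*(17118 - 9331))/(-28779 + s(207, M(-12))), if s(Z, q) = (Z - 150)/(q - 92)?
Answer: -10176939968/1496451 ≈ -6800.7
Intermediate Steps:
M(n) = n²
s(Z, q) = (-150 + Z)/(-92 + q)
(23074 + (H + 9768)*(17118 - 9331))/(-28779 + s(207, M(-12))) = (23074 + (15362 + 9768)*(17118 - 9331))/(-28779 + (-150 + 207)/(-92 + (-12)²)) = (23074 + 25130*7787)/(-28779 + 57/(-92 + 144)) = (23074 + 195687310)/(-28779 + 57/52) = 195710384/(-28779 + (1/52)*57) = 195710384/(-28779 + 57/52) = 195710384/(-1496451/52) = 195710384*(-52/1496451) = -10176939968/1496451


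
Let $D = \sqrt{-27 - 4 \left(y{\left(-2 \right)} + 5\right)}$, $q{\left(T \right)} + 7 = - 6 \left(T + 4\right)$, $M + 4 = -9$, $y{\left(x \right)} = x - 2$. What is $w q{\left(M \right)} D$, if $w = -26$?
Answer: $- 1222 i \sqrt{31} \approx - 6803.8 i$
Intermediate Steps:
$y{\left(x \right)} = -2 + x$
$M = -13$ ($M = -4 - 9 = -13$)
$q{\left(T \right)} = -31 - 6 T$ ($q{\left(T \right)} = -7 - 6 \left(T + 4\right) = -7 - 6 \left(4 + T\right) = -7 - \left(24 + 6 T\right) = -31 - 6 T$)
$D = i \sqrt{31}$ ($D = \sqrt{-27 - 4 \left(\left(-2 - 2\right) + 5\right)} = \sqrt{-27 - 4 \left(-4 + 5\right)} = \sqrt{-27 - 4} = \sqrt{-31} = i \sqrt{31} \approx 5.5678 i$)
$w q{\left(M \right)} D = - 26 \left(-31 - -78\right) i \sqrt{31} = - 26 \left(-31 + 78\right) i \sqrt{31} = \left(-26\right) 47 i \sqrt{31} = - 1222 i \sqrt{31}$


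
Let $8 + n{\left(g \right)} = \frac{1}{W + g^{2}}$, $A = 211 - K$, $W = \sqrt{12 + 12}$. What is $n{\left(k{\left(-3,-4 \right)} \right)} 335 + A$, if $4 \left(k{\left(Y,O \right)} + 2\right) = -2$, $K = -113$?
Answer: $- \frac{534296}{241} - \frac{10720 \sqrt{6}}{241} \approx -2326.0$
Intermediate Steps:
$W = 2 \sqrt{6}$ ($W = \sqrt{24} = 2 \sqrt{6} \approx 4.899$)
$k{\left(Y,O \right)} = - \frac{5}{2}$ ($k{\left(Y,O \right)} = -2 + \frac{1}{4} \left(-2\right) = -2 - \frac{1}{2} = - \frac{5}{2}$)
$A = 324$ ($A = 211 - -113 = 211 + 113 = 324$)
$n{\left(g \right)} = -8 + \frac{1}{g^{2} + 2 \sqrt{6}}$ ($n{\left(g \right)} = -8 + \frac{1}{2 \sqrt{6} + g^{2}} = -8 + \frac{1}{g^{2} + 2 \sqrt{6}}$)
$n{\left(k{\left(-3,-4 \right)} \right)} 335 + A = \frac{1 - 16 \sqrt{6} - 8 \left(- \frac{5}{2}\right)^{2}}{\left(- \frac{5}{2}\right)^{2} + 2 \sqrt{6}} \cdot 335 + 324 = \frac{1 - 16 \sqrt{6} - 50}{\frac{25}{4} + 2 \sqrt{6}} \cdot 335 + 324 = \frac{-49 - 16 \sqrt{6}}{\frac{25}{4} + 2 \sqrt{6}} \cdot 335 + 324 = \frac{335 \left(-49 - 16 \sqrt{6}\right)}{\frac{25}{4} + 2 \sqrt{6}} + 324 = 324 + \frac{335 \left(-49 - 16 \sqrt{6}\right)}{\frac{25}{4} + 2 \sqrt{6}}$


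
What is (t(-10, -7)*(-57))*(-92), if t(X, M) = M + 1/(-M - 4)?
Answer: -34960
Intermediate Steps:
t(X, M) = M + 1/(-4 - M)
(t(-10, -7)*(-57))*(-92) = (((-1 + (-7)**2 + 4*(-7))/(4 - 7))*(-57))*(-92) = (((-1 + 49 - 28)/(-3))*(-57))*(-92) = (-1/3*20*(-57))*(-92) = -20/3*(-57)*(-92) = 380*(-92) = -34960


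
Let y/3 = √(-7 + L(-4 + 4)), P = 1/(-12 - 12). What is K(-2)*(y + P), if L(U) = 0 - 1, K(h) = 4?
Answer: -⅙ + 24*I*√2 ≈ -0.16667 + 33.941*I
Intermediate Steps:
P = -1/24 (P = 1/(-24) = -1/24 ≈ -0.041667)
L(U) = -1
y = 6*I*√2 (y = 3*√(-7 - 1) = 3*√(-8) = 3*(2*I*√2) = 6*I*√2 ≈ 8.4853*I)
K(-2)*(y + P) = 4*(6*I*√2 - 1/24) = 4*(-1/24 + 6*I*√2) = -⅙ + 24*I*√2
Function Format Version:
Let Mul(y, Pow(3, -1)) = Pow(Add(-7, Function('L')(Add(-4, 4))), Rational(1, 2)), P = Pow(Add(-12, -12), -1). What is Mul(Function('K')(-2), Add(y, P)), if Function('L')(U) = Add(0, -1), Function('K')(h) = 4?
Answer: Add(Rational(-1, 6), Mul(24, I, Pow(2, Rational(1, 2)))) ≈ Add(-0.16667, Mul(33.941, I))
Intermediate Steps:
P = Rational(-1, 24) (P = Pow(-24, -1) = Rational(-1, 24) ≈ -0.041667)
Function('L')(U) = -1
y = Mul(6, I, Pow(2, Rational(1, 2))) (y = Mul(3, Pow(Add(-7, -1), Rational(1, 2))) = Mul(3, Pow(-8, Rational(1, 2))) = Mul(3, Mul(2, I, Pow(2, Rational(1, 2)))) = Mul(6, I, Pow(2, Rational(1, 2))) ≈ Mul(8.4853, I))
Mul(Function('K')(-2), Add(y, P)) = Mul(4, Add(Mul(6, I, Pow(2, Rational(1, 2))), Rational(-1, 24))) = Mul(4, Add(Rational(-1, 24), Mul(6, I, Pow(2, Rational(1, 2))))) = Add(Rational(-1, 6), Mul(24, I, Pow(2, Rational(1, 2))))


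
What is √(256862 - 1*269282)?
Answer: 6*I*√345 ≈ 111.45*I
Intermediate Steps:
√(256862 - 1*269282) = √(256862 - 269282) = √(-12420) = 6*I*√345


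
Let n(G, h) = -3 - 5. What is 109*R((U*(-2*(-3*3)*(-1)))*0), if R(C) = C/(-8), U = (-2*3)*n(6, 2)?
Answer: 0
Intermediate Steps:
n(G, h) = -8
U = 48 (U = -2*3*(-8) = -6*(-8) = 48)
R(C) = -C/8 (R(C) = C*(-⅛) = -C/8)
109*R((U*(-2*(-3*3)*(-1)))*0) = 109*(-48*(-2*(-3*3)*(-1))*0/8) = 109*(-48*(-(-18)*(-1))*0/8) = 109*(-48*(-2*9)*0/8) = 109*(-48*(-18)*0/8) = 109*(-(-108)*0) = 109*(-⅛*0) = 109*0 = 0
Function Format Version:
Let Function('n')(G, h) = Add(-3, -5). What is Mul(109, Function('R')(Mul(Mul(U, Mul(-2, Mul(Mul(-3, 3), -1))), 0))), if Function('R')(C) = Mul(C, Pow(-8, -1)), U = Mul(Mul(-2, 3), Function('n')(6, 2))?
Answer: 0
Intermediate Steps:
Function('n')(G, h) = -8
U = 48 (U = Mul(Mul(-2, 3), -8) = Mul(-6, -8) = 48)
Function('R')(C) = Mul(Rational(-1, 8), C) (Function('R')(C) = Mul(C, Rational(-1, 8)) = Mul(Rational(-1, 8), C))
Mul(109, Function('R')(Mul(Mul(U, Mul(-2, Mul(Mul(-3, 3), -1))), 0))) = Mul(109, Mul(Rational(-1, 8), Mul(Mul(48, Mul(-2, Mul(Mul(-3, 3), -1))), 0))) = Mul(109, Mul(Rational(-1, 8), Mul(Mul(48, Mul(-2, Mul(-9, -1))), 0))) = Mul(109, Mul(Rational(-1, 8), Mul(Mul(48, Mul(-2, 9)), 0))) = Mul(109, Mul(Rational(-1, 8), Mul(Mul(48, -18), 0))) = Mul(109, Mul(Rational(-1, 8), Mul(-864, 0))) = Mul(109, Mul(Rational(-1, 8), 0)) = Mul(109, 0) = 0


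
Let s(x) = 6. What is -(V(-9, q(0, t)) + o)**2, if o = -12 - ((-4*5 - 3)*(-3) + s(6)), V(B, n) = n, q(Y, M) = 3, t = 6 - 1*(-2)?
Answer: -7056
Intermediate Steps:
t = 8 (t = 6 + 2 = 8)
o = -87 (o = -12 - ((-4*5 - 3)*(-3) + 6) = -12 - ((-20 - 3)*(-3) + 6) = -12 - (-23*(-3) + 6) = -12 - (69 + 6) = -12 - 1*75 = -12 - 75 = -87)
-(V(-9, q(0, t)) + o)**2 = -(3 - 87)**2 = -1*(-84)**2 = -1*7056 = -7056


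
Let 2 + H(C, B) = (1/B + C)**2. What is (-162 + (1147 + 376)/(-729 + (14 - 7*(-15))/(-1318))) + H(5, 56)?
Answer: -424633874467/3013510976 ≈ -140.91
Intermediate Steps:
H(C, B) = -2 + (C + 1/B)**2 (H(C, B) = -2 + (1/B + C)**2 = -2 + (C + 1/B)**2)
(-162 + (1147 + 376)/(-729 + (14 - 7*(-15))/(-1318))) + H(5, 56) = (-162 + (1147 + 376)/(-729 + (14 - 7*(-15))/(-1318))) + (-2 + (1 + 56*5)**2/56**2) = (-162 + 1523/(-729 + (14 + 105)*(-1/1318))) + (-2 + (1 + 280)**2/3136) = (-162 + 1523/(-729 + 119*(-1/1318))) + (-2 + (1/3136)*281**2) = (-162 + 1523/(-729 - 119/1318)) + (-2 + (1/3136)*78961) = (-162 + 1523/(-960941/1318)) + (-2 + 78961/3136) = (-162 + 1523*(-1318/960941)) + 72689/3136 = (-162 - 2007314/960941) + 72689/3136 = -157679756/960941 + 72689/3136 = -424633874467/3013510976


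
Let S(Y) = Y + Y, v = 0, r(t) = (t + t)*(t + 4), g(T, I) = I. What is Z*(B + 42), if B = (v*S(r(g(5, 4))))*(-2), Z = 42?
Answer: 1764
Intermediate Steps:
r(t) = 2*t*(4 + t) (r(t) = (2*t)*(4 + t) = 2*t*(4 + t))
S(Y) = 2*Y
B = 0 (B = (0*(2*(2*4*(4 + 4))))*(-2) = (0*(2*(2*4*8)))*(-2) = (0*(2*64))*(-2) = (0*128)*(-2) = 0*(-2) = 0)
Z*(B + 42) = 42*(0 + 42) = 42*42 = 1764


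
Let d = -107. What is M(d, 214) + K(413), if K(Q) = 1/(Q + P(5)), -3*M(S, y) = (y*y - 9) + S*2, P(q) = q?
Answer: -6349837/418 ≈ -15191.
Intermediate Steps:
M(S, y) = 3 - 2*S/3 - y²/3 (M(S, y) = -((y*y - 9) + S*2)/3 = -((y² - 9) + 2*S)/3 = -((-9 + y²) + 2*S)/3 = -(-9 + y² + 2*S)/3 = 3 - 2*S/3 - y²/3)
K(Q) = 1/(5 + Q) (K(Q) = 1/(Q + 5) = 1/(5 + Q))
M(d, 214) + K(413) = (3 - ⅔*(-107) - ⅓*214²) + 1/(5 + 413) = (3 + 214/3 - ⅓*45796) + 1/418 = (3 + 214/3 - 45796/3) + 1/418 = -15191 + 1/418 = -6349837/418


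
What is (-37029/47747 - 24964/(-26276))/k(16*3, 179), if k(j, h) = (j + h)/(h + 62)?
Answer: 13193671766/71198559761 ≈ 0.18531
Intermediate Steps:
k(j, h) = (h + j)/(62 + h)
(-37029/47747 - 24964/(-26276))/k(16*3, 179) = (-37029/47747 - 24964/(-26276))/(((179 + 16*3)/(62 + 179))) = (-37029*1/47747 - 24964*(-1/26276))/(((179 + 48)/241)) = (-37029/47747 + 6241/6569)/(((1/241)*227)) = 54745526/(313650043*(227/241)) = (54745526/313650043)*(241/227) = 13193671766/71198559761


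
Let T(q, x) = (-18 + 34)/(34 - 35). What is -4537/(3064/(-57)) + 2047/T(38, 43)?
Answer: -266783/6128 ≈ -43.535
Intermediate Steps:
T(q, x) = -16 (T(q, x) = 16/(-1) = 16*(-1) = -16)
-4537/(3064/(-57)) + 2047/T(38, 43) = -4537/(3064/(-57)) + 2047/(-16) = -4537/(3064*(-1/57)) + 2047*(-1/16) = -4537/(-3064/57) - 2047/16 = -4537*(-57/3064) - 2047/16 = 258609/3064 - 2047/16 = -266783/6128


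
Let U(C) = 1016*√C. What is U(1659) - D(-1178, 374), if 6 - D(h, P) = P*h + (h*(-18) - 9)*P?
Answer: 7486352 + 1016*√1659 ≈ 7.5277e+6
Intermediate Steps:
D(h, P) = 6 - P*h - P*(-9 - 18*h) (D(h, P) = 6 - (P*h + (h*(-18) - 9)*P) = 6 - (P*h + (-18*h - 9)*P) = 6 - (P*h + (-9 - 18*h)*P) = 6 - (P*h + P*(-9 - 18*h)) = 6 + (-P*h - P*(-9 - 18*h)) = 6 - P*h - P*(-9 - 18*h))
U(1659) - D(-1178, 374) = 1016*√1659 - (6 + 9*374 + 17*374*(-1178)) = 1016*√1659 - (6 + 3366 - 7489724) = 1016*√1659 - 1*(-7486352) = 1016*√1659 + 7486352 = 7486352 + 1016*√1659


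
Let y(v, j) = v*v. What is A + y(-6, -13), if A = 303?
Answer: 339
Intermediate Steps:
y(v, j) = v²
A + y(-6, -13) = 303 + (-6)² = 303 + 36 = 339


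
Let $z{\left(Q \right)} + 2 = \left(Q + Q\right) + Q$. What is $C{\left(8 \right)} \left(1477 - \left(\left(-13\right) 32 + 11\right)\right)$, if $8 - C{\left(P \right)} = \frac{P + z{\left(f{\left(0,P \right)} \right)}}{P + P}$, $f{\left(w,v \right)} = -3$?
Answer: $\frac{123271}{8} \approx 15409.0$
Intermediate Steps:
$z{\left(Q \right)} = -2 + 3 Q$ ($z{\left(Q \right)} = -2 + \left(\left(Q + Q\right) + Q\right) = -2 + \left(2 Q + Q\right) = -2 + 3 Q$)
$C{\left(P \right)} = 8 - \frac{-11 + P}{2 P}$ ($C{\left(P \right)} = 8 - \frac{P + \left(-2 + 3 \left(-3\right)\right)}{P + P} = 8 - \frac{P - 11}{2 P} = 8 - \left(P - 11\right) \frac{1}{2 P} = 8 - \left(-11 + P\right) \frac{1}{2 P} = 8 - \frac{-11 + P}{2 P}$)
$C{\left(8 \right)} \left(1477 - \left(\left(-13\right) 32 + 11\right)\right) = \frac{11 + 15 \cdot 8}{2 \cdot 8} \left(1477 - \left(\left(-13\right) 32 + 11\right)\right) = \frac{1}{2} \cdot \frac{1}{8} \left(11 + 120\right) \left(1477 - \left(-416 + 11\right)\right) = \frac{1}{2} \cdot \frac{1}{8} \cdot 131 \left(1477 - -405\right) = \frac{131 \left(1477 + 405\right)}{16} = \frac{131}{16} \cdot 1882 = \frac{123271}{8}$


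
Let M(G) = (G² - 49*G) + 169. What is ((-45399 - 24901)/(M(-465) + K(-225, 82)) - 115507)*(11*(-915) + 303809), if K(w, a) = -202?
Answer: -8108387953686416/238977 ≈ -3.3930e+10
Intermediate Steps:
M(G) = 169 + G² - 49*G
((-45399 - 24901)/(M(-465) + K(-225, 82)) - 115507)*(11*(-915) + 303809) = ((-45399 - 24901)/((169 + (-465)² - 49*(-465)) - 202) - 115507)*(11*(-915) + 303809) = (-70300/((169 + 216225 + 22785) - 202) - 115507)*(-10065 + 303809) = (-70300/(239179 - 202) - 115507)*293744 = (-70300/238977 - 115507)*293744 = -27603586639/238977*293744 = -8108387953686416/238977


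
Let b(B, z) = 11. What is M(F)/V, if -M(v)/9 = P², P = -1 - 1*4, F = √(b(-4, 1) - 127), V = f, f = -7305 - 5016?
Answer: 25/1369 ≈ 0.018261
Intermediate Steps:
f = -12321
V = -12321
F = 2*I*√29 (F = √(11 - 127) = √(-116) = 2*I*√29 ≈ 10.77*I)
P = -5 (P = -1 - 4 = -5)
M(v) = -225 (M(v) = -9*(-5)² = -9*25 = -225)
M(F)/V = -225/(-12321) = -225*(-1/12321) = 25/1369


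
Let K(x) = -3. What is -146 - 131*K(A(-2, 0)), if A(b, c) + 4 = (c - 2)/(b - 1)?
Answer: 247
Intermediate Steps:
A(b, c) = -4 + (-2 + c)/(-1 + b) (A(b, c) = -4 + (c - 2)/(b - 1) = -4 + (-2 + c)/(-1 + b))
-146 - 131*K(A(-2, 0)) = -146 - 131*(-3) = -146 + 393 = 247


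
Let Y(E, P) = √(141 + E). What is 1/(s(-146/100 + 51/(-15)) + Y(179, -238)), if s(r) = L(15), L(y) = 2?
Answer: -1/158 + 2*√5/79 ≈ 0.050280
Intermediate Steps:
s(r) = 2
1/(s(-146/100 + 51/(-15)) + Y(179, -238)) = 1/(2 + √(141 + 179)) = 1/(2 + √320) = 1/(2 + 8*√5)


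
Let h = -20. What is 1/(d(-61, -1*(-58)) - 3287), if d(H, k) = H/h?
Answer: -20/65679 ≈ -0.00030451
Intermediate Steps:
d(H, k) = -H/20 (d(H, k) = H/(-20) = H*(-1/20) = -H/20)
1/(d(-61, -1*(-58)) - 3287) = 1/(-1/20*(-61) - 3287) = 1/(61/20 - 3287) = 1/(-65679/20) = -20/65679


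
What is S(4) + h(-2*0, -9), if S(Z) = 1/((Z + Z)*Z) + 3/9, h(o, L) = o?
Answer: 35/96 ≈ 0.36458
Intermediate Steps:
S(Z) = ⅓ + 1/(2*Z²) (S(Z) = 1/(((2*Z))*Z) + 3*(⅑) = (1/(2*Z))/Z + ⅓ = 1/(2*Z²) + ⅓ = ⅓ + 1/(2*Z²))
S(4) + h(-2*0, -9) = (⅓ + (½)/4²) - 2*0 = (⅓ + (½)*(1/16)) + 0 = (⅓ + 1/32) + 0 = 35/96 + 0 = 35/96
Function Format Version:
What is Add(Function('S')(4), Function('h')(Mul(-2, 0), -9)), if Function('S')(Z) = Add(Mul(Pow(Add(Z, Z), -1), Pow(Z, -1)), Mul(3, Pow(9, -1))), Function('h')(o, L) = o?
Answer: Rational(35, 96) ≈ 0.36458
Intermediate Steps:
Function('S')(Z) = Add(Rational(1, 3), Mul(Rational(1, 2), Pow(Z, -2))) (Function('S')(Z) = Add(Mul(Pow(Mul(2, Z), -1), Pow(Z, -1)), Mul(3, Rational(1, 9))) = Add(Mul(Mul(Rational(1, 2), Pow(Z, -1)), Pow(Z, -1)), Rational(1, 3)) = Add(Mul(Rational(1, 2), Pow(Z, -2)), Rational(1, 3)) = Add(Rational(1, 3), Mul(Rational(1, 2), Pow(Z, -2))))
Add(Function('S')(4), Function('h')(Mul(-2, 0), -9)) = Add(Add(Rational(1, 3), Mul(Rational(1, 2), Pow(4, -2))), Mul(-2, 0)) = Add(Add(Rational(1, 3), Mul(Rational(1, 2), Rational(1, 16))), 0) = Add(Add(Rational(1, 3), Rational(1, 32)), 0) = Add(Rational(35, 96), 0) = Rational(35, 96)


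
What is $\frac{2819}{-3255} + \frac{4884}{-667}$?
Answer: $- \frac{17777693}{2171085} \approx -8.1884$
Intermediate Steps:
$\frac{2819}{-3255} + \frac{4884}{-667} = 2819 \left(- \frac{1}{3255}\right) + 4884 \left(- \frac{1}{667}\right) = - \frac{2819}{3255} - \frac{4884}{667} = - \frac{17777693}{2171085}$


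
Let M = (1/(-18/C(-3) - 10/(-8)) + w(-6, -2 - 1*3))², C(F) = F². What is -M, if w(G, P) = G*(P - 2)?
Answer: -14884/9 ≈ -1653.8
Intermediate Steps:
w(G, P) = G*(-2 + P)
M = 14884/9 (M = (1/(-18/((-3)²) - 10/(-8)) - 6*(-2 + (-2 - 1*3)))² = (1/(-18/9 - 10*(-⅛)) - 6*(-2 + (-2 - 3)))² = (1/(-18*⅑ + 5/4) - 6*(-2 - 5))² = (1/(-2 + 5/4) - 6*(-7))² = (1/(-¾) + 42)² = (-4/3 + 42)² = (122/3)² = 14884/9 ≈ 1653.8)
-M = -1*14884/9 = -14884/9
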